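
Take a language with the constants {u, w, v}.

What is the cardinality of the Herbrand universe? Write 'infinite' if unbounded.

3

There are no function symbols, so every ground term is one of the 3 constants.
The Herbrand universe is {u, w, v}, which is finite with 3 elements.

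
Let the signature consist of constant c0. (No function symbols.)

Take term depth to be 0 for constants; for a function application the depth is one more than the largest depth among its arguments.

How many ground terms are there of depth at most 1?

With no function symbols every ground term is a constant, so there is exactly 1 ground term at every depth bound.
N_0 = 1
N_1 = 1
Explicitly: c0.

1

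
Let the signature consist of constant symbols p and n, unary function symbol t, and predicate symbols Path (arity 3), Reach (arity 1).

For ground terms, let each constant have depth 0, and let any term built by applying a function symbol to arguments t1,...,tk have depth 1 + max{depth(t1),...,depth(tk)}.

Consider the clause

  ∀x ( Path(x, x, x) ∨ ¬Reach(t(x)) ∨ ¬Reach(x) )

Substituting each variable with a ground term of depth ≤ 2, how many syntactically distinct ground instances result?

6

Ground terms of depth ≤ 2:
  If N_k denotes the number of depth-≤k ground terms, the 2 constants give N_0 = 2, and each function symbol of arity r contributes N_{k-1}^r new terms at level k: N_k = 2 + N_{k-1}.
  N_0 = 2
  N_1 = 2 + 2 = 4
  N_2 = 2 + 4 = 6
So there are 6 ground terms available for substitution.
There is 1 variable to instantiate (x),  occurring in at least one literal, so different choices give different ground instances.
Number of ground instances = 6.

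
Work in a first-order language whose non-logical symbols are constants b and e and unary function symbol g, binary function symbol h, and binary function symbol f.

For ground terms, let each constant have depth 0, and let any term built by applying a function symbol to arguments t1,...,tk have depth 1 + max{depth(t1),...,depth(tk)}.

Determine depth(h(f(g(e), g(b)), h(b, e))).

3

depth(g(e)) = 1 + depth(e) = 1 + 0 = 1
depth(g(b)) = 1 + depth(b) = 1 + 0 = 1
depth(f(g(e), g(b))) = 1 + max(1, 1) = 2
depth(h(b, e)) = 1 + max(0, 0) = 1
depth(h(f(g(e), g(b)), h(b, e))) = 1 + max(2, 1) = 3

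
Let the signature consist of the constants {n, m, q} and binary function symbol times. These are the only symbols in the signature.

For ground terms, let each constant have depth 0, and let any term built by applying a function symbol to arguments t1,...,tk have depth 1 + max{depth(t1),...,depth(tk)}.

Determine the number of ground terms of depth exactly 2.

135

Let N_k count ground terms of depth at most k. Each non-constant term of depth ≤ k is some function symbol applied to depth-≤(k−1) arguments, giving N_k = 3 + N_{k-1}^2.
N_0 = 3
N_1 = 3 + 3^2 = 12
N_2 = 3 + 12^2 = 147
Terms of depth exactly 2: N_2 − N_1 = 147 − 12 = 135.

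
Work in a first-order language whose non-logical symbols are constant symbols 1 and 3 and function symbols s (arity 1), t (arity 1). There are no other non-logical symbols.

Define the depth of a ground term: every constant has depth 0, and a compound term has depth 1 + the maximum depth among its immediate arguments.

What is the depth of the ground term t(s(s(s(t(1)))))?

depth(t(1)) = 1 + depth(1) = 1 + 0 = 1
depth(s(t(1))) = 1 + depth(t(1)) = 1 + 1 = 2
depth(s(s(t(1)))) = 1 + depth(s(t(1))) = 1 + 2 = 3
depth(s(s(s(t(1))))) = 1 + depth(s(s(t(1)))) = 1 + 3 = 4
depth(t(s(s(s(t(1)))))) = 1 + depth(s(s(s(t(1))))) = 1 + 4 = 5

5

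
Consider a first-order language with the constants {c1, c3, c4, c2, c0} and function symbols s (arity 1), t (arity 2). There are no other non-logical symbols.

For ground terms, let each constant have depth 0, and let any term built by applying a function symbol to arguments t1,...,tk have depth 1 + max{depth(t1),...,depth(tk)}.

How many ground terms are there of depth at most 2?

If N_k denotes the number of depth-≤k ground terms, the 5 constants give N_0 = 5, and each function symbol of arity r contributes N_{k-1}^r new terms at level k: N_k = 5 + N_{k-1} + N_{k-1}^2.
N_0 = 5
N_1 = 5 + 5 + 5^2 = 35
N_2 = 5 + 35 + 35^2 = 1265

1265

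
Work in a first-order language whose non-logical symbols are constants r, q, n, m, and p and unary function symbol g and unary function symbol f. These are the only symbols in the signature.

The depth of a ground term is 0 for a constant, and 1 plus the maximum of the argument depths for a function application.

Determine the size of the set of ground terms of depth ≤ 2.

If N_k denotes the number of depth-≤k ground terms, the 5 constants give N_0 = 5, and each function symbol of arity r contributes N_{k-1}^r new terms at level k: N_k = 5 + N_{k-1} + N_{k-1}.
N_0 = 5
N_1 = 5 + 5 + 5 = 15
N_2 = 5 + 15 + 15 = 35

35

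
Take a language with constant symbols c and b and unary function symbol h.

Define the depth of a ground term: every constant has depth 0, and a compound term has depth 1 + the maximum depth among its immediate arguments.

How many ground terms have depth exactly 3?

Count level by level. With function symbols h/1, the terms of depth ≤ k are the 2 constants together with each function applied to depth-≤(k−1) tuples, so N_k = 2 + N_{k-1}.
N_0 = 2
N_1 = 2 + 2 = 4
N_2 = 2 + 4 = 6
N_3 = 2 + 6 = 8
Terms of depth exactly 3: N_3 − N_2 = 8 − 6 = 2.

2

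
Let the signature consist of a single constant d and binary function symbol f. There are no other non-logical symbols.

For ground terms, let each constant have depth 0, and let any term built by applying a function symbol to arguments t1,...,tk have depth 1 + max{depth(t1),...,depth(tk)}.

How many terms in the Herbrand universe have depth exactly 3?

Let N_k = |{terms of depth ≤ k}|. Then N_0 = 1 and N_k = 1 + N_{k-1}^2 for k ≥ 1 (one summand per function symbol, arity giving the exponent).
N_0 = 1
N_1 = 1 + 1^2 = 2
N_2 = 1 + 2^2 = 5
N_3 = 1 + 5^2 = 26
Terms of depth exactly 3: N_3 − N_2 = 26 − 5 = 21.

21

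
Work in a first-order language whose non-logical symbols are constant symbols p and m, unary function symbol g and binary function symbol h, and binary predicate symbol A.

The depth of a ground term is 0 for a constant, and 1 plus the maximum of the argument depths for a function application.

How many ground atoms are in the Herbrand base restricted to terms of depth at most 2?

5476

First count ground terms of depth ≤ 2.
Let N_k count ground terms of depth at most k. Each non-constant term of depth ≤ k is some function symbol applied to depth-≤(k−1) arguments, giving N_k = 2 + N_{k-1} + N_{k-1}^2.
N_0 = 2
N_1 = 2 + 2 + 2^2 = 8
N_2 = 2 + 8 + 8^2 = 74
So |H| = 74.
Ground atoms are formed by filling each argument slot of a predicate with a term from H, so an r-ary predicate gives |H|^r atoms:
  A: 74^2 = 5476
Total ground atoms: 5476.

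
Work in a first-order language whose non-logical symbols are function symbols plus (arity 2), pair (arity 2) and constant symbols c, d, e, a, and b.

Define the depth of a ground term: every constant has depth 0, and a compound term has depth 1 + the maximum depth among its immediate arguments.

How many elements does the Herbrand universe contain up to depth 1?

55

Write N_k for the number of ground terms of depth ≤ k. A term of depth ≤ k is either a constant or a function symbol applied to arguments of depth ≤ k−1, so N_k = 5 + N_{k-1}^2 + N_{k-1}^2.
N_0 = 5
N_1 = 5 + 5^2 + 5^2 = 55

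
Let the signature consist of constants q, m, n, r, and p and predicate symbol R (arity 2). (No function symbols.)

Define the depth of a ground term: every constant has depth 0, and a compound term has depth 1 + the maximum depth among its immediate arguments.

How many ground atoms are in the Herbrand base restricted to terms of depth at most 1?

25

First count ground terms of depth ≤ 1.
With no function symbols every ground term is a constant, so there are exactly 5 ground terms at every depth bound.
N_0 = 5
N_1 = 5
Explicitly: q, m, n, r, p.
So |H| = 5.
Ground atoms are formed by filling each argument slot of a predicate with a term from H, so an r-ary predicate gives |H|^r atoms:
  R: 5^2 = 25
Total ground atoms: 25.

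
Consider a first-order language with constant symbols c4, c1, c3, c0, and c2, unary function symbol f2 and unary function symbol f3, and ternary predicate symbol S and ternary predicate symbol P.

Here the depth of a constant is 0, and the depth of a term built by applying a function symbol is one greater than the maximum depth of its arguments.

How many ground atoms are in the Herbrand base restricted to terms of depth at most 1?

First count ground terms of depth ≤ 1.
Let N_k count ground terms of depth at most k. Each non-constant term of depth ≤ k is some function symbol applied to depth-≤(k−1) arguments, giving N_k = 5 + N_{k-1} + N_{k-1}.
N_0 = 5
N_1 = 5 + 5 + 5 = 15
So |H| = 15.
Ground atoms are formed by filling each argument slot of a predicate with a term from H, so an r-ary predicate gives |H|^r atoms:
  S: 15^3 = 3375;  P: 15^3 = 3375
Total ground atoms: 3375 + 3375 = 6750.

6750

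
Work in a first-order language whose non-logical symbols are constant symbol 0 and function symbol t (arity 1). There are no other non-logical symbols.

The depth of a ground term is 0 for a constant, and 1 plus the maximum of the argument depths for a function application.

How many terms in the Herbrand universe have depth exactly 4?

1

Count level by level. With function symbols t/1, the terms of depth ≤ k are the 1 constant together with each function applied to depth-≤(k−1) tuples, so N_k = 1 + N_{k-1}.
N_0 = 1
N_1 = 1 + 1 = 2
N_2 = 1 + 2 = 3
N_3 = 1 + 3 = 4
N_4 = 1 + 4 = 5
Terms of depth exactly 4: N_4 − N_3 = 5 − 4 = 1.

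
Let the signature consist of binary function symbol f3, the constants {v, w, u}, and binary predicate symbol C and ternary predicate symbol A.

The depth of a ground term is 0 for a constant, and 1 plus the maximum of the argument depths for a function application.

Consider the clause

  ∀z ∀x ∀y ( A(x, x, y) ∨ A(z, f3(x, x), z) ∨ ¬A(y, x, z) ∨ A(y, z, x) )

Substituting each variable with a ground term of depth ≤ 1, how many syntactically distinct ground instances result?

Ground terms of depth ≤ 1:
  Count level by level. With function symbols f3/2, the terms of depth ≤ k are the 3 constants together with each function applied to depth-≤(k−1) tuples, so N_k = 3 + N_{k-1}^2.
  N_0 = 3
  N_1 = 3 + 3^2 = 12
  Explicitly: v, w, u, f3(v, v), f3(v, w), f3(v, u), f3(w, v), f3(w, w), f3(w, u), f3(u, v), f3(u, w), f3(u, u).
So there are 12 ground terms available for substitution.
Each of z, x, y ranges independently over the available ground terms, and distinct assignments produce distinct instances.
Number of ground instances = 12^3 = 1728.

1728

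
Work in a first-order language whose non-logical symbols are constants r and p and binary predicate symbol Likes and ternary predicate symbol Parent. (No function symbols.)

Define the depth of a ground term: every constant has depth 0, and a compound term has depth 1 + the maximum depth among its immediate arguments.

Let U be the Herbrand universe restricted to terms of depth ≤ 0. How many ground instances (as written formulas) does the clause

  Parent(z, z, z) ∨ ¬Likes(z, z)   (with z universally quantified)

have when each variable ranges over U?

2

Ground terms of depth ≤ 0:
  With no function symbols every ground term is a constant, so there are exactly 2 ground terms at every depth bound.
  N_0 = 2
So there are 2 ground terms available for substitution.
The variable z ranges independently over the available ground terms, and distinct assignments produce distinct instances.
Number of ground instances = 2.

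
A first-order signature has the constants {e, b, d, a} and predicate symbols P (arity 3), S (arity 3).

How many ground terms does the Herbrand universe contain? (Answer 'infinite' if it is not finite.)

There are no function symbols, so every ground term is one of the 4 constants.
The Herbrand universe is {e, b, d, a}, which is finite with 4 elements.

4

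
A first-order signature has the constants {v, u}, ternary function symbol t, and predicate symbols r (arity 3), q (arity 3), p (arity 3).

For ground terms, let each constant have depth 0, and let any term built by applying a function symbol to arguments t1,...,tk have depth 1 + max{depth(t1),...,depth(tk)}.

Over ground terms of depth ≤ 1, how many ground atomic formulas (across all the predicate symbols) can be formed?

3000

First count ground terms of depth ≤ 1.
If N_k denotes the number of depth-≤k ground terms, the 2 constants give N_0 = 2, and each function symbol of arity r contributes N_{k-1}^r new terms at level k: N_k = 2 + N_{k-1}^3.
N_0 = 2
N_1 = 2 + 2^3 = 10
So |H| = 10.
Each predicate of arity r yields |H|^r ground atoms (one per choice of an r-tuple from H):
  r: 10^3 = 1000;  q: 10^3 = 1000;  p: 10^3 = 1000
Total ground atoms: 1000 + 1000 + 1000 = 3000.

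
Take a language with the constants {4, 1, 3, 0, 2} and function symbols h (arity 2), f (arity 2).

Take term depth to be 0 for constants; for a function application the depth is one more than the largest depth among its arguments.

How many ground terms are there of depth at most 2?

6055

If N_k denotes the number of depth-≤k ground terms, the 5 constants give N_0 = 5, and each function symbol of arity r contributes N_{k-1}^r new terms at level k: N_k = 5 + N_{k-1}^2 + N_{k-1}^2.
N_0 = 5
N_1 = 5 + 5^2 + 5^2 = 55
N_2 = 5 + 55^2 + 55^2 = 6055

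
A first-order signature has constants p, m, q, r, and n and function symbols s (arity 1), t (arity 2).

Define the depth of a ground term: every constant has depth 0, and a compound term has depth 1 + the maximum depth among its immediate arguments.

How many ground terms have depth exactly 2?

If N_k denotes the number of depth-≤k ground terms, the 5 constants give N_0 = 5, and each function symbol of arity r contributes N_{k-1}^r new terms at level k: N_k = 5 + N_{k-1} + N_{k-1}^2.
N_0 = 5
N_1 = 5 + 5 + 5^2 = 35
N_2 = 5 + 35 + 35^2 = 1265
Terms of depth exactly 2: N_2 − N_1 = 1265 − 35 = 1230.

1230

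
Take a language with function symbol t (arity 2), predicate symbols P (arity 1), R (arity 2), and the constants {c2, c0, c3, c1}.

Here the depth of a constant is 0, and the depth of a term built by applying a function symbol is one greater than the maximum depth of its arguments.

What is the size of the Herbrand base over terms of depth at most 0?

20

First count ground terms of depth ≤ 0.
Write N_k for the number of ground terms of depth ≤ k. A term of depth ≤ k is either a constant or a function symbol applied to arguments of depth ≤ k−1, so N_k = 4 + N_{k-1}^2.
N_0 = 4
Explicitly: c2, c0, c3, c1.
So |H| = 4.
For each predicate symbol, the number of ground atoms is |H| raised to its arity; summing:
  P: 4;  R: 4^2 = 16
Total ground atoms: 4 + 16 = 20.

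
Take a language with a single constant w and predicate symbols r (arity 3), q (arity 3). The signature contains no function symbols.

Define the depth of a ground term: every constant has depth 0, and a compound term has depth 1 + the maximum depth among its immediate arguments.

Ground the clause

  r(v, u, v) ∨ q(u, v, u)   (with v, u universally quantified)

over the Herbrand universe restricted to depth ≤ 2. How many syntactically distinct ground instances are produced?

Ground terms of depth ≤ 2:
  With no function symbols every ground term is a constant, so there is exactly 1 ground term at every depth bound.
  N_0 = 1
  N_1 = 1
  N_2 = 1
  Explicitly: w.
So there is exactly 1 ground term available for substitution.
The body mentions every one of the 2 quantified variables; since ground terms form a free algebra, no two substitutions collapse to the same formula.
Number of ground instances = 1^2 = 1.

1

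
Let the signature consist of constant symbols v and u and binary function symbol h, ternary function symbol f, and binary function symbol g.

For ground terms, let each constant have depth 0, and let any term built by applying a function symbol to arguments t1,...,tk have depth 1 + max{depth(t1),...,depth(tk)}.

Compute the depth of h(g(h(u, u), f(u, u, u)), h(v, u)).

3

depth(h(u, u)) = 1 + max(0, 0) = 1
depth(f(u, u, u)) = 1 + max(0, 0, 0) = 1
depth(g(h(u, u), f(u, u, u))) = 1 + max(1, 1) = 2
depth(h(v, u)) = 1 + max(0, 0) = 1
depth(h(g(h(u, u), f(u, u, u)), h(v, u))) = 1 + max(2, 1) = 3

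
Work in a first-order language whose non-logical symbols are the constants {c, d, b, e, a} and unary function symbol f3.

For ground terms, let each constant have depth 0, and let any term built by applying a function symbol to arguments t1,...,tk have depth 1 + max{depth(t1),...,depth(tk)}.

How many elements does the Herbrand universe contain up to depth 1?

10

Let N_k count ground terms of depth at most k. Each non-constant term of depth ≤ k is some function symbol applied to depth-≤(k−1) arguments, giving N_k = 5 + N_{k-1}.
N_0 = 5
N_1 = 5 + 5 = 10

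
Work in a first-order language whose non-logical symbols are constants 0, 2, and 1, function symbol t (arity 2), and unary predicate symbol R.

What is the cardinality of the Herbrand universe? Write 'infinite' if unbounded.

The signature has at least one function symbol (t, arity 2) and at least one constant (0).
Iterating t gives infinitely many distinct ground terms: 0, t(0, 0), t(t(0, 0), t(0, 0)), ...
So the Herbrand universe is infinite.

infinite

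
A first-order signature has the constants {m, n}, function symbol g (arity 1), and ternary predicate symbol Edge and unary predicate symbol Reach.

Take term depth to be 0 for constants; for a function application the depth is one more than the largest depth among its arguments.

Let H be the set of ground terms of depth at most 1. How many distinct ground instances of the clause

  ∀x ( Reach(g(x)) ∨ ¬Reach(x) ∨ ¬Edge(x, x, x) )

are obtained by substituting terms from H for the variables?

4

Ground terms of depth ≤ 1:
  Count level by level. With function symbols g/1, the terms of depth ≤ k are the 2 constants together with each function applied to depth-≤(k−1) tuples, so N_k = 2 + N_{k-1}.
  N_0 = 2
  N_1 = 2 + 2 = 4
  Explicitly: m, n, g(m), g(n).
So there are 4 ground terms available for substitution.
The clause has 1 distinct variable (x), which appears in the body. In the free term algebra distinct substitutions yield syntactically distinct ground instances.
Number of ground instances = 4.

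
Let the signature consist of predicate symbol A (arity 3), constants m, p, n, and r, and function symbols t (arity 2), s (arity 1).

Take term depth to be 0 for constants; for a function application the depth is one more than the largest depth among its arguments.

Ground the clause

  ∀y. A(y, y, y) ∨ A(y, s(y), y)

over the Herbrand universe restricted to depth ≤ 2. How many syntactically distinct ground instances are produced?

Ground terms of depth ≤ 2:
  Let N_k count ground terms of depth at most k. Each non-constant term of depth ≤ k is some function symbol applied to depth-≤(k−1) arguments, giving N_k = 4 + N_{k-1}^2 + N_{k-1}.
  N_0 = 4
  N_1 = 4 + 4^2 + 4 = 24
  N_2 = 4 + 24^2 + 24 = 604
So there are 604 ground terms available for substitution.
There is 1 variable to instantiate (y),  occurring in at least one literal, so different choices give different ground instances.
Number of ground instances = 604.

604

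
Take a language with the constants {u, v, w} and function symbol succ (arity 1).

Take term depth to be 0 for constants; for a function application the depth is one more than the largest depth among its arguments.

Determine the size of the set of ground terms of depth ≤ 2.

9

Write N_k for the number of ground terms of depth ≤ k. A term of depth ≤ k is either a constant or a function symbol applied to arguments of depth ≤ k−1, so N_k = 3 + N_{k-1}.
N_0 = 3
N_1 = 3 + 3 = 6
N_2 = 3 + 6 = 9
Explicitly: u, v, w, succ(u), succ(v), succ(w), succ(succ(u)), succ(succ(v)), succ(succ(w)).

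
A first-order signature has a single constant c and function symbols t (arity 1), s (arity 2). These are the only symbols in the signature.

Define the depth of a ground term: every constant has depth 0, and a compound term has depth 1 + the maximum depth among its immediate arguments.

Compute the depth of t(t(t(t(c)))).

4

depth(t(c)) = 1 + depth(c) = 1 + 0 = 1
depth(t(t(c))) = 1 + depth(t(c)) = 1 + 1 = 2
depth(t(t(t(c)))) = 1 + depth(t(t(c))) = 1 + 2 = 3
depth(t(t(t(t(c))))) = 1 + depth(t(t(t(c)))) = 1 + 3 = 4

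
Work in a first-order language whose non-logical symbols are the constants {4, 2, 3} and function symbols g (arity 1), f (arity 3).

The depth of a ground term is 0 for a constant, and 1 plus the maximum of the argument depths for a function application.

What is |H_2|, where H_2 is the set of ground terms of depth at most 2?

35973

Let N_k count ground terms of depth at most k. Each non-constant term of depth ≤ k is some function symbol applied to depth-≤(k−1) arguments, giving N_k = 3 + N_{k-1} + N_{k-1}^3.
N_0 = 3
N_1 = 3 + 3 + 3^3 = 33
N_2 = 3 + 33 + 33^3 = 35973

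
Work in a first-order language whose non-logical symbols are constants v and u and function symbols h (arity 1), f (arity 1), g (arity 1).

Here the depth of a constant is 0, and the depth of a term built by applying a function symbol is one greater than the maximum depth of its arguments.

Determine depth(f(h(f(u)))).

depth(f(u)) = 1 + depth(u) = 1 + 0 = 1
depth(h(f(u))) = 1 + depth(f(u)) = 1 + 1 = 2
depth(f(h(f(u)))) = 1 + depth(h(f(u))) = 1 + 2 = 3

3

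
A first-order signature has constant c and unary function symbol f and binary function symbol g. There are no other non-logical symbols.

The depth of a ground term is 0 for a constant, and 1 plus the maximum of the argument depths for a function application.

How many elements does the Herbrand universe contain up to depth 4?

Let N_k = |{terms of depth ≤ k}|. Then N_0 = 1 and N_k = 1 + N_{k-1} + N_{k-1}^2 for k ≥ 1 (one summand per function symbol, arity giving the exponent).
N_0 = 1
N_1 = 1 + 1 + 1^2 = 3
N_2 = 1 + 3 + 3^2 = 13
N_3 = 1 + 13 + 13^2 = 183
N_4 = 1 + 183 + 183^2 = 33673

33673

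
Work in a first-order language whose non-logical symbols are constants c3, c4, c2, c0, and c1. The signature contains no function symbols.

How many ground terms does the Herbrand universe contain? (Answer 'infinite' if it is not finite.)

There are no function symbols, so every ground term is one of the 5 constants.
The Herbrand universe is {c3, c4, c2, c0, c1}, which is finite with 5 elements.

5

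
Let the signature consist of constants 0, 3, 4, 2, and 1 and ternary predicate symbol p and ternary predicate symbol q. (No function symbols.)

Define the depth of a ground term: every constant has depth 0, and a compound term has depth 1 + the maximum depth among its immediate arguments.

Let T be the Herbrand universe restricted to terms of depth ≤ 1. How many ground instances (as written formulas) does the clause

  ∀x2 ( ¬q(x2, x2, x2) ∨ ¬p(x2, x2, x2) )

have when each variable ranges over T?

5

Ground terms of depth ≤ 1:
  With no function symbols every ground term is a constant, so there are exactly 5 ground terms at every depth bound.
  N_0 = 5
  N_1 = 5
  Explicitly: 0, 3, 4, 2, 1.
So there are 5 ground terms available for substitution.
The body mentions the single quantified variable x2; since ground terms form a free algebra, no two substitutions collapse to the same formula.
Number of ground instances = 5.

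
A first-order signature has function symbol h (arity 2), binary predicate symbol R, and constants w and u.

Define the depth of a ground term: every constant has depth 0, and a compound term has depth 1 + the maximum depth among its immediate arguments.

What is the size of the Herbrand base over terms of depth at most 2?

1444

First count ground terms of depth ≤ 2.
Let N_k count ground terms of depth at most k. Each non-constant term of depth ≤ k is some function symbol applied to depth-≤(k−1) arguments, giving N_k = 2 + N_{k-1}^2.
N_0 = 2
N_1 = 2 + 2^2 = 6
N_2 = 2 + 6^2 = 38
So |H| = 38.
For each predicate symbol, the number of ground atoms is |H| raised to its arity; summing:
  R: 38^2 = 1444
Total ground atoms: 1444.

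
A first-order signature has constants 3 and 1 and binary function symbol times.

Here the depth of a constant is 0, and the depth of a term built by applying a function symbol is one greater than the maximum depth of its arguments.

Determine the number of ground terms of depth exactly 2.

Let N_k count ground terms of depth at most k. Each non-constant term of depth ≤ k is some function symbol applied to depth-≤(k−1) arguments, giving N_k = 2 + N_{k-1}^2.
N_0 = 2
N_1 = 2 + 2^2 = 6
N_2 = 2 + 6^2 = 38
Terms of depth exactly 2: N_2 − N_1 = 38 − 6 = 32.

32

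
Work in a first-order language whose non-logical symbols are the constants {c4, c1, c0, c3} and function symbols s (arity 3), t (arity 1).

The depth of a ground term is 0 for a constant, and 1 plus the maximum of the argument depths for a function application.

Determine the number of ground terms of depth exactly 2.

Let N_k = |{terms of depth ≤ k}|. Then N_0 = 4 and N_k = 4 + N_{k-1}^3 + N_{k-1} for k ≥ 1 (one summand per function symbol, arity giving the exponent).
N_0 = 4
N_1 = 4 + 4^3 + 4 = 72
N_2 = 4 + 72^3 + 72 = 373324
Terms of depth exactly 2: N_2 − N_1 = 373324 − 72 = 373252.

373252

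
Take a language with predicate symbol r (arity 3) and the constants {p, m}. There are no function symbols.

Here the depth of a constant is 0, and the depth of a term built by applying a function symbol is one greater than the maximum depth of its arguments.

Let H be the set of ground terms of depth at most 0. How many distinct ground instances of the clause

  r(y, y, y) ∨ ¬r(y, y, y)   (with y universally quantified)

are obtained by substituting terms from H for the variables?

2

Ground terms of depth ≤ 0:
  With no function symbols every ground term is a constant, so there are exactly 2 ground terms at every depth bound.
  N_0 = 2
So there are 2 ground terms available for substitution.
There is 1 variable to instantiate (y),  occurring in at least one literal, so different choices give different ground instances.
Number of ground instances = 2.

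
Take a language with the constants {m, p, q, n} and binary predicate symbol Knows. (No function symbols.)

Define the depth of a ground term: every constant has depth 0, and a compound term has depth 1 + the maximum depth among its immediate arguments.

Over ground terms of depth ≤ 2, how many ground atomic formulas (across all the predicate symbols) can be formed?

First count ground terms of depth ≤ 2.
With no function symbols every ground term is a constant, so there are exactly 4 ground terms at every depth bound.
N_0 = 4
N_1 = 4
N_2 = 4
Explicitly: m, p, q, n.
So |H| = 4.
Each predicate of arity r yields |H|^r ground atoms (one per choice of an r-tuple from H):
  Knows: 4^2 = 16
Total ground atoms: 16.

16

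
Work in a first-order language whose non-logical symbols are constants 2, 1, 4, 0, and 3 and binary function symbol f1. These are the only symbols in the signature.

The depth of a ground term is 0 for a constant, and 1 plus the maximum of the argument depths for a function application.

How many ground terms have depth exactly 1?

Let N_k = |{terms of depth ≤ k}|. Then N_0 = 5 and N_k = 5 + N_{k-1}^2 for k ≥ 1 (one summand per function symbol, arity giving the exponent).
N_0 = 5
N_1 = 5 + 5^2 = 30
Terms of depth exactly 1: N_1 − N_0 = 30 − 5 = 25.

25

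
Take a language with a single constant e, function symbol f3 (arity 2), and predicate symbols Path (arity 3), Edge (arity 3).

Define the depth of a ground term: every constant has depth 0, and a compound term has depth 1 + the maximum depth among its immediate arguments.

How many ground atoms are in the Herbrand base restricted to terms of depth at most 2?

First count ground terms of depth ≤ 2.
Let N_k count ground terms of depth at most k. Each non-constant term of depth ≤ k is some function symbol applied to depth-≤(k−1) arguments, giving N_k = 1 + N_{k-1}^2.
N_0 = 1
N_1 = 1 + 1^2 = 2
N_2 = 1 + 2^2 = 5
Explicitly: e, f3(e, e), f3(e, f3(e, e)), f3(f3(e, e), e), f3(f3(e, e), f3(e, e)).
So |H| = 5.
Each predicate of arity r yields |H|^r ground atoms (one per choice of an r-tuple from H):
  Path: 5^3 = 125;  Edge: 5^3 = 125
Total ground atoms: 125 + 125 = 250.

250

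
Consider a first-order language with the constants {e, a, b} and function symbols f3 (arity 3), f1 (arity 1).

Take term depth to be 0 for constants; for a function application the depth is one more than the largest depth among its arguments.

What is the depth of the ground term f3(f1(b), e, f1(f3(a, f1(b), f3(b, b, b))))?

depth(f1(b)) = 1 + depth(b) = 1 + 0 = 1
depth(f3(b, b, b)) = 1 + max(0, 0, 0) = 1
depth(f3(a, f1(b), f3(b, b, b))) = 1 + max(0, 1, 1) = 2
depth(f1(f3(a, f1(b), f3(b, b, b)))) = 1 + depth(f3(a, f1(b), f3(b, b, b))) = 1 + 2 = 3
depth(f3(f1(b), e, f1(f3(a, f1(b), f3(b, b, b))))) = 1 + max(1, 0, 3) = 4

4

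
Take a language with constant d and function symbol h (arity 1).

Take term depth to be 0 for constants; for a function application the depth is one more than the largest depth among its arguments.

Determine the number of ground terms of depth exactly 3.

1

Write N_k for the number of ground terms of depth ≤ k. A term of depth ≤ k is either a constant or a function symbol applied to arguments of depth ≤ k−1, so N_k = 1 + N_{k-1}.
N_0 = 1
N_1 = 1 + 1 = 2
N_2 = 1 + 2 = 3
N_3 = 1 + 3 = 4
Terms of depth exactly 3: N_3 − N_2 = 4 − 3 = 1.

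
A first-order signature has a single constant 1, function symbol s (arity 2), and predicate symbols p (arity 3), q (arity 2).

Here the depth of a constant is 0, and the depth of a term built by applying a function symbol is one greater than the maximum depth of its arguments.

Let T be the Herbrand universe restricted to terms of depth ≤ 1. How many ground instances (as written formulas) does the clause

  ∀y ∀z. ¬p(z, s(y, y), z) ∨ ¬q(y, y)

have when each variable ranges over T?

4

Ground terms of depth ≤ 1:
  Write N_k for the number of ground terms of depth ≤ k. A term of depth ≤ k is either a constant or a function symbol applied to arguments of depth ≤ k−1, so N_k = 1 + N_{k-1}^2.
  N_0 = 1
  N_1 = 1 + 1^2 = 2
So there are 2 ground terms available for substitution.
The body mentions every one of the 2 quantified variables; since ground terms form a free algebra, no two substitutions collapse to the same formula.
Number of ground instances = 2^2 = 4.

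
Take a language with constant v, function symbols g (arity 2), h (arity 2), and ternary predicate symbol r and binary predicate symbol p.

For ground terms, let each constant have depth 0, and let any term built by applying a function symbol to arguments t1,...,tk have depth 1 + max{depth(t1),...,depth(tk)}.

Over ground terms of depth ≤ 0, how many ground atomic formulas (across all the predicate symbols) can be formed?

2

First count ground terms of depth ≤ 0.
Count level by level. With function symbols g/2, h/2, the terms of depth ≤ k are the 1 constant together with each function applied to depth-≤(k−1) tuples, so N_k = 1 + N_{k-1}^2 + N_{k-1}^2.
N_0 = 1
Explicitly: v.
So |H| = 1.
Ground atoms are formed by filling each argument slot of a predicate with a term from H, so an r-ary predicate gives |H|^r atoms:
  r: 1^3 = 1;  p: 1^2 = 1
Total ground atoms: 1 + 1 = 2.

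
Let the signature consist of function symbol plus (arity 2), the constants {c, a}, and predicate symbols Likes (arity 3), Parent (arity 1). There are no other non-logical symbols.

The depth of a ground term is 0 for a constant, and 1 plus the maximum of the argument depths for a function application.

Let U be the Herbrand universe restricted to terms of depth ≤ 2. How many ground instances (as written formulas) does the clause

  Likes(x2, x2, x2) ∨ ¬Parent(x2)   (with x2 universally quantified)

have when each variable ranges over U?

Ground terms of depth ≤ 2:
  Let N_k count ground terms of depth at most k. Each non-constant term of depth ≤ k is some function symbol applied to depth-≤(k−1) arguments, giving N_k = 2 + N_{k-1}^2.
  N_0 = 2
  N_1 = 2 + 2^2 = 6
  N_2 = 2 + 6^2 = 38
So there are 38 ground terms available for substitution.
The clause has 1 distinct variable (x2), which appears in the body. In the free term algebra distinct substitutions yield syntactically distinct ground instances.
Number of ground instances = 38.

38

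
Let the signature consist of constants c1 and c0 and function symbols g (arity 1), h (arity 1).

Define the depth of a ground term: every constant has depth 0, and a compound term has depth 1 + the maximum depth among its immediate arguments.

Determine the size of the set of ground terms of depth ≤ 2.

14

Count level by level. With function symbols g/1, h/1, the terms of depth ≤ k are the 2 constants together with each function applied to depth-≤(k−1) tuples, so N_k = 2 + N_{k-1} + N_{k-1}.
N_0 = 2
N_1 = 2 + 2 + 2 = 6
N_2 = 2 + 6 + 6 = 14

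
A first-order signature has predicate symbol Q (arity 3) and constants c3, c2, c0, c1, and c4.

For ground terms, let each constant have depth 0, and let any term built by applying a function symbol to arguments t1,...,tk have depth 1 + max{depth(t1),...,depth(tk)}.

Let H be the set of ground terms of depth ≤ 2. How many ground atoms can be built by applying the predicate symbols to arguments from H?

First count ground terms of depth ≤ 2.
With no function symbols every ground term is a constant, so there are exactly 5 ground terms at every depth bound.
N_0 = 5
N_1 = 5
N_2 = 5
Explicitly: c3, c2, c0, c1, c4.
So |H| = 5.
Ground atoms are formed by filling each argument slot of a predicate with a term from H, so an r-ary predicate gives |H|^r atoms:
  Q: 5^3 = 125
Total ground atoms: 125.

125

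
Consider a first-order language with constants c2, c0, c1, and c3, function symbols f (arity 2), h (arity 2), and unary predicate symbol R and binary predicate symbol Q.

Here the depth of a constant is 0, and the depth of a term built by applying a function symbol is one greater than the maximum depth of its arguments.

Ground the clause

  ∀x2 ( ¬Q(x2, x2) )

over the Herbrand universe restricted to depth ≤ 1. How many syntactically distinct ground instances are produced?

Ground terms of depth ≤ 1:
  If N_k denotes the number of depth-≤k ground terms, the 4 constants give N_0 = 4, and each function symbol of arity r contributes N_{k-1}^r new terms at level k: N_k = 4 + N_{k-1}^2 + N_{k-1}^2.
  N_0 = 4
  N_1 = 4 + 4^2 + 4^2 = 36
So there are 36 ground terms available for substitution.
The variable x2 ranges independently over the available ground terms, and distinct assignments produce distinct instances.
Number of ground instances = 36.

36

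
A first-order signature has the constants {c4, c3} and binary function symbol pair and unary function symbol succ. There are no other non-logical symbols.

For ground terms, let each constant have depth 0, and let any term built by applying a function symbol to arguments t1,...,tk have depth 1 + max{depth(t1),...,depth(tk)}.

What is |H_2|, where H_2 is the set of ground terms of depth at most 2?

74

Count level by level. With function symbols pair/2, succ/1, the terms of depth ≤ k are the 2 constants together with each function applied to depth-≤(k−1) tuples, so N_k = 2 + N_{k-1}^2 + N_{k-1}.
N_0 = 2
N_1 = 2 + 2^2 + 2 = 8
N_2 = 2 + 8^2 + 8 = 74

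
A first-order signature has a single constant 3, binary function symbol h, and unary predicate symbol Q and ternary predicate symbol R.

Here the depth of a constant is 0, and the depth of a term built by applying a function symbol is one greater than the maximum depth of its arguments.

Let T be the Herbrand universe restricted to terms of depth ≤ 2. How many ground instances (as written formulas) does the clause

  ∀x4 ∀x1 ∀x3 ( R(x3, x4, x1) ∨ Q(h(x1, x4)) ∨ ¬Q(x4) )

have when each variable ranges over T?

Ground terms of depth ≤ 2:
  Count level by level. With function symbols h/2, the terms of depth ≤ k are the 1 constant together with each function applied to depth-≤(k−1) tuples, so N_k = 1 + N_{k-1}^2.
  N_0 = 1
  N_1 = 1 + 1^2 = 2
  N_2 = 1 + 2^2 = 5
  Explicitly: 3, h(3, 3), h(3, h(3, 3)), h(h(3, 3), 3), h(h(3, 3), h(3, 3)).
So there are 5 ground terms available for substitution.
The body mentions every one of the 3 quantified variables; since ground terms form a free algebra, no two substitutions collapse to the same formula.
Number of ground instances = 5^3 = 125.

125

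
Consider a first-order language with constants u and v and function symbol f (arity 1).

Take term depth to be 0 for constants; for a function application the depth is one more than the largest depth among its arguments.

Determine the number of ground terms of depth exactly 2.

Count level by level. With function symbols f/1, the terms of depth ≤ k are the 2 constants together with each function applied to depth-≤(k−1) tuples, so N_k = 2 + N_{k-1}.
N_0 = 2
N_1 = 2 + 2 = 4
N_2 = 2 + 4 = 6
Terms of depth exactly 2: N_2 − N_1 = 6 − 4 = 2.

2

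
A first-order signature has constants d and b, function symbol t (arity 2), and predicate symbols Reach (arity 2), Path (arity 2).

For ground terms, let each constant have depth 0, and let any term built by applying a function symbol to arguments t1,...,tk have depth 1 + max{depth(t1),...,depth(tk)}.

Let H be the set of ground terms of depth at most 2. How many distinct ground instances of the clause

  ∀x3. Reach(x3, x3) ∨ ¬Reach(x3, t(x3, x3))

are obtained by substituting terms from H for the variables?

38

Ground terms of depth ≤ 2:
  If N_k denotes the number of depth-≤k ground terms, the 2 constants give N_0 = 2, and each function symbol of arity r contributes N_{k-1}^r new terms at level k: N_k = 2 + N_{k-1}^2.
  N_0 = 2
  N_1 = 2 + 2^2 = 6
  N_2 = 2 + 6^2 = 38
So there are 38 ground terms available for substitution.
The clause has 1 distinct variable (x3), which appears in the body. In the free term algebra distinct substitutions yield syntactically distinct ground instances.
Number of ground instances = 38.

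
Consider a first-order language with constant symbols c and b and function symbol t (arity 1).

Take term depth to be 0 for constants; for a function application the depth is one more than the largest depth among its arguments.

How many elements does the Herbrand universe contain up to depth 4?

Let N_k = |{terms of depth ≤ k}|. Then N_0 = 2 and N_k = 2 + N_{k-1} for k ≥ 1 (one summand per function symbol, arity giving the exponent).
N_0 = 2
N_1 = 2 + 2 = 4
N_2 = 2 + 4 = 6
N_3 = 2 + 6 = 8
N_4 = 2 + 8 = 10
Explicitly: c, b, t(c), t(b), t(t(c)), t(t(b)), t(t(t(c))), t(t(t(b))), t(t(t(t(c)))), t(t(t(t(b)))).

10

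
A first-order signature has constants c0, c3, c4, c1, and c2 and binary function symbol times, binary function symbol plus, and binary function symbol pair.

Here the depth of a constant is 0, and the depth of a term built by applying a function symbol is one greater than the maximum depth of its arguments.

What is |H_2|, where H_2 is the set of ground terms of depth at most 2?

19205

Let N_k count ground terms of depth at most k. Each non-constant term of depth ≤ k is some function symbol applied to depth-≤(k−1) arguments, giving N_k = 5 + N_{k-1}^2 + N_{k-1}^2 + N_{k-1}^2.
N_0 = 5
N_1 = 5 + 5^2 + 5^2 + 5^2 = 80
N_2 = 5 + 80^2 + 80^2 + 80^2 = 19205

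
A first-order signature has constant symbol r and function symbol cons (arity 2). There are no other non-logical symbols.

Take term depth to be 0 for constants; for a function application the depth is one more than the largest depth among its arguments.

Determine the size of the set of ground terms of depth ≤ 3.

Let N_k = |{terms of depth ≤ k}|. Then N_0 = 1 and N_k = 1 + N_{k-1}^2 for k ≥ 1 (one summand per function symbol, arity giving the exponent).
N_0 = 1
N_1 = 1 + 1^2 = 2
N_2 = 1 + 2^2 = 5
N_3 = 1 + 5^2 = 26

26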